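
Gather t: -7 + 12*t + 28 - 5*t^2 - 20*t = -5*t^2 - 8*t + 21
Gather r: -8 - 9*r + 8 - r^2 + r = -r^2 - 8*r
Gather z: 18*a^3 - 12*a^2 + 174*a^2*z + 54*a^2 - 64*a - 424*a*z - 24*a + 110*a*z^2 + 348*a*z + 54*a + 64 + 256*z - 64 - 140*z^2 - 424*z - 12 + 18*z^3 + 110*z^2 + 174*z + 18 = 18*a^3 + 42*a^2 - 34*a + 18*z^3 + z^2*(110*a - 30) + z*(174*a^2 - 76*a + 6) + 6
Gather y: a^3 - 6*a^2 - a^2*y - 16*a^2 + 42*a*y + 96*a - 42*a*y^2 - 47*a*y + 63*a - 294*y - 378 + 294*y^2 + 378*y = a^3 - 22*a^2 + 159*a + y^2*(294 - 42*a) + y*(-a^2 - 5*a + 84) - 378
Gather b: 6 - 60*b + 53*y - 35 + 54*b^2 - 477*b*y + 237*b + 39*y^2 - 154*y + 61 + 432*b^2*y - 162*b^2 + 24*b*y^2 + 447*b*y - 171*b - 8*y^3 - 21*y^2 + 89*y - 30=b^2*(432*y - 108) + b*(24*y^2 - 30*y + 6) - 8*y^3 + 18*y^2 - 12*y + 2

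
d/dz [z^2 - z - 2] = 2*z - 1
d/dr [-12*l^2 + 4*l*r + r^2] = 4*l + 2*r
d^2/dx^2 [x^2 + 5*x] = 2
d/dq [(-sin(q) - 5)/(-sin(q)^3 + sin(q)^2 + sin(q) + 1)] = (-2*sin(q)^3 - 14*sin(q)^2 + 10*sin(q) + 4)*cos(q)/(-sin(q)^3 + sin(q)^2 + sin(q) + 1)^2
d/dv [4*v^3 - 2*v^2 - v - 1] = 12*v^2 - 4*v - 1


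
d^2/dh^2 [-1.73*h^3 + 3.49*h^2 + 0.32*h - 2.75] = 6.98 - 10.38*h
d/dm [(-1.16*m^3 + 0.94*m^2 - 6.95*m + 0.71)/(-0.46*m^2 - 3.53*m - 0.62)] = (0.5336*m^4 + 8.1896*m^3 - 4.3576*m^2 - 0.5124*m + 6.8153)/(0.2116*m^4 + 3.2476*m^3 + 13.0313*m^2 + 4.3772*m + 0.3844)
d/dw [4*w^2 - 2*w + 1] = 8*w - 2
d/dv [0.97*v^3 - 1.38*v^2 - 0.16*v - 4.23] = 2.91*v^2 - 2.76*v - 0.16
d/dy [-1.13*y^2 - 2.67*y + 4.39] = -2.26*y - 2.67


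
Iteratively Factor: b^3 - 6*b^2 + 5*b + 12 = (b - 4)*(b^2 - 2*b - 3) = (b - 4)*(b + 1)*(b - 3)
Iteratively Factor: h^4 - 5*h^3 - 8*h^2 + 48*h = (h - 4)*(h^3 - h^2 - 12*h) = (h - 4)^2*(h^2 + 3*h) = h*(h - 4)^2*(h + 3)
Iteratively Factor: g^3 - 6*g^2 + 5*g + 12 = (g + 1)*(g^2 - 7*g + 12) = (g - 3)*(g + 1)*(g - 4)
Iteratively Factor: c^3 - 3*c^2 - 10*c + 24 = (c + 3)*(c^2 - 6*c + 8) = (c - 4)*(c + 3)*(c - 2)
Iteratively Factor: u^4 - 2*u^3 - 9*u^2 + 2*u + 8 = (u - 1)*(u^3 - u^2 - 10*u - 8) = (u - 1)*(u + 2)*(u^2 - 3*u - 4) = (u - 1)*(u + 1)*(u + 2)*(u - 4)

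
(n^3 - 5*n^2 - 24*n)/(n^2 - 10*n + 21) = n*(n^2 - 5*n - 24)/(n^2 - 10*n + 21)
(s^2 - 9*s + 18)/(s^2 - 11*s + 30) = (s - 3)/(s - 5)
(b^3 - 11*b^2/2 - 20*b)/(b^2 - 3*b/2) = (2*b^2 - 11*b - 40)/(2*b - 3)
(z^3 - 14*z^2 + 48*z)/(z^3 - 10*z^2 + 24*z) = (z - 8)/(z - 4)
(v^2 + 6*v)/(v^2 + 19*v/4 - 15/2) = 4*v/(4*v - 5)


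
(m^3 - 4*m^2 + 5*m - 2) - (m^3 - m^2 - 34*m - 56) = -3*m^2 + 39*m + 54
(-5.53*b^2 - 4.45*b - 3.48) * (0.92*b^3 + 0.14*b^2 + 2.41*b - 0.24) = -5.0876*b^5 - 4.8682*b^4 - 17.1519*b^3 - 9.8845*b^2 - 7.3188*b + 0.8352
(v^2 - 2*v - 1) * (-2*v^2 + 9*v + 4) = -2*v^4 + 13*v^3 - 12*v^2 - 17*v - 4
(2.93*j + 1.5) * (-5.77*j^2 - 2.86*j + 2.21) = -16.9061*j^3 - 17.0348*j^2 + 2.1853*j + 3.315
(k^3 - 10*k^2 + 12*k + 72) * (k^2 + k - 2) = k^5 - 9*k^4 + 104*k^2 + 48*k - 144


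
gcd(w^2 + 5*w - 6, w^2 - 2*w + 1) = w - 1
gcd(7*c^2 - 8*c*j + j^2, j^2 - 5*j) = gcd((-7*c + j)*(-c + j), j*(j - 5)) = 1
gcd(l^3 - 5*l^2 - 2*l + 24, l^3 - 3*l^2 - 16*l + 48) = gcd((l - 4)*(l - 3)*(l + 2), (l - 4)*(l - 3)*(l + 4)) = l^2 - 7*l + 12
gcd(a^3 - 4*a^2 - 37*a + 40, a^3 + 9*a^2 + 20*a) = a + 5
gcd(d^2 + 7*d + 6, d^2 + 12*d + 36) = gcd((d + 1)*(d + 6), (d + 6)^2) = d + 6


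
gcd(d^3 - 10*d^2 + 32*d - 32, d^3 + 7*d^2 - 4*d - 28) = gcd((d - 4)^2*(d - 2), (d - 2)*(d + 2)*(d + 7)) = d - 2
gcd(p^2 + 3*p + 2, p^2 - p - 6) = p + 2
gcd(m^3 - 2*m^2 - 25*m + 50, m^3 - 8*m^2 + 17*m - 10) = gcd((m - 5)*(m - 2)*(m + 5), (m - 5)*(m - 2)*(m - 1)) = m^2 - 7*m + 10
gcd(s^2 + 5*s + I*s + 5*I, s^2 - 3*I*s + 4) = s + I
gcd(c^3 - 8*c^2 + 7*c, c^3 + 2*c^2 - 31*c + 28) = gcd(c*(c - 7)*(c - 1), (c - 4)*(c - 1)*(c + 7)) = c - 1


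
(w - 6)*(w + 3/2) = w^2 - 9*w/2 - 9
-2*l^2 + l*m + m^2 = (-l + m)*(2*l + m)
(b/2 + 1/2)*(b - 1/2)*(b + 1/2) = b^3/2 + b^2/2 - b/8 - 1/8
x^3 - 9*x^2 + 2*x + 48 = (x - 8)*(x - 3)*(x + 2)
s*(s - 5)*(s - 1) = s^3 - 6*s^2 + 5*s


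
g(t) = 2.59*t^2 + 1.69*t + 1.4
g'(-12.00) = -60.47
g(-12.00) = 354.08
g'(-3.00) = -13.85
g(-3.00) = 19.64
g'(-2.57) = -11.62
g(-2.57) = 14.16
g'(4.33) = 24.12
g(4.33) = 57.28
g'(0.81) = 5.89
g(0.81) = 4.47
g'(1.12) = 7.49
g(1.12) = 6.54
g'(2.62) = 15.26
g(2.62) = 23.61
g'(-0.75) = -2.20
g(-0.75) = 1.59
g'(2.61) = 15.21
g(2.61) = 23.45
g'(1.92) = 11.64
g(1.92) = 14.19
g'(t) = 5.18*t + 1.69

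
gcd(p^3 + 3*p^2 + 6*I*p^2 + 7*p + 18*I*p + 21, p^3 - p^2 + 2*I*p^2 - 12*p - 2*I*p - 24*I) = p + 3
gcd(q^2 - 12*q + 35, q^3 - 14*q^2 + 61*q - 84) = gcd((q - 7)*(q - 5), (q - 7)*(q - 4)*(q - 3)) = q - 7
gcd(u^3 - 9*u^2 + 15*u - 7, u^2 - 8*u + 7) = u^2 - 8*u + 7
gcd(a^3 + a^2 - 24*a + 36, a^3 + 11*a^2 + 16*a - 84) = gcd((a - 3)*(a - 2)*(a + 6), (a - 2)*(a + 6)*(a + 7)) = a^2 + 4*a - 12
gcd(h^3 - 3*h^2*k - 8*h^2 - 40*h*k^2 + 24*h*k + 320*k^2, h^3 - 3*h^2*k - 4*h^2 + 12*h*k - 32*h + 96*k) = h - 8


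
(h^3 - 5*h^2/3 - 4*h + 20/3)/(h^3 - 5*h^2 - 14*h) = (3*h^2 - 11*h + 10)/(3*h*(h - 7))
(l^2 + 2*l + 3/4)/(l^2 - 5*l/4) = (4*l^2 + 8*l + 3)/(l*(4*l - 5))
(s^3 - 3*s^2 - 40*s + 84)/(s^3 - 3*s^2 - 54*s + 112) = (s^2 - s - 42)/(s^2 - s - 56)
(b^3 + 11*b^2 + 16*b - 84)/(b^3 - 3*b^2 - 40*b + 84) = (b + 7)/(b - 7)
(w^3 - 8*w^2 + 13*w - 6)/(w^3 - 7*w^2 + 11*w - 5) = (w - 6)/(w - 5)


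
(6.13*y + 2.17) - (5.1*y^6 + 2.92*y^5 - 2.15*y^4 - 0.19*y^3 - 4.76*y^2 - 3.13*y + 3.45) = -5.1*y^6 - 2.92*y^5 + 2.15*y^4 + 0.19*y^3 + 4.76*y^2 + 9.26*y - 1.28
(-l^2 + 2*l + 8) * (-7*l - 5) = 7*l^3 - 9*l^2 - 66*l - 40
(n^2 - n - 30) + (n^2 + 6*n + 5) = 2*n^2 + 5*n - 25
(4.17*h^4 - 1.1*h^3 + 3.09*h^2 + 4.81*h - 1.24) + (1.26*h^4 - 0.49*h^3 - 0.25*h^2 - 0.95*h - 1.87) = 5.43*h^4 - 1.59*h^3 + 2.84*h^2 + 3.86*h - 3.11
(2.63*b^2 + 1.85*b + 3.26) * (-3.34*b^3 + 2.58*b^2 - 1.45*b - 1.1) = -8.7842*b^5 + 0.6064*b^4 - 9.9289*b^3 + 2.8353*b^2 - 6.762*b - 3.586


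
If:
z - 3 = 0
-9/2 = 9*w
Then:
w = -1/2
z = 3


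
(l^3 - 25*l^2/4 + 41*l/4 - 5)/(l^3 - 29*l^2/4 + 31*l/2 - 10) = (l - 1)/(l - 2)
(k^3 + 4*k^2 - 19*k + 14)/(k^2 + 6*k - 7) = k - 2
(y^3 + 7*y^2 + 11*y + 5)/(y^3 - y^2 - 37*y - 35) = (y + 1)/(y - 7)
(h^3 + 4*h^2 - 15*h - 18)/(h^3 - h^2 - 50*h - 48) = (h - 3)/(h - 8)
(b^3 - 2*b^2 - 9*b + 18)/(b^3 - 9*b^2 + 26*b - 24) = (b + 3)/(b - 4)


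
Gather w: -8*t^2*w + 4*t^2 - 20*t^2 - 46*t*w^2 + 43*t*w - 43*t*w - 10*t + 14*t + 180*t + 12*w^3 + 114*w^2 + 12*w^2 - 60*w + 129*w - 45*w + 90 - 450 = -16*t^2 + 184*t + 12*w^3 + w^2*(126 - 46*t) + w*(24 - 8*t^2) - 360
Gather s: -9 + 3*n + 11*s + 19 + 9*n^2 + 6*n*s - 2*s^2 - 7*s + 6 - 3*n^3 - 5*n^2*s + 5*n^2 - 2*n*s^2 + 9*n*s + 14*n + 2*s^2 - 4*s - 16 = -3*n^3 + 14*n^2 - 2*n*s^2 + 17*n + s*(-5*n^2 + 15*n)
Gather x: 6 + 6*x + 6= 6*x + 12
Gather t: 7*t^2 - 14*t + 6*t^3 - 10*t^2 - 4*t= 6*t^3 - 3*t^2 - 18*t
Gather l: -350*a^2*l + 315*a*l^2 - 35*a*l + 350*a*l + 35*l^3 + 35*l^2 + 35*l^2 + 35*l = 35*l^3 + l^2*(315*a + 70) + l*(-350*a^2 + 315*a + 35)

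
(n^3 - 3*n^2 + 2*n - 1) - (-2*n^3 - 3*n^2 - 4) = 3*n^3 + 2*n + 3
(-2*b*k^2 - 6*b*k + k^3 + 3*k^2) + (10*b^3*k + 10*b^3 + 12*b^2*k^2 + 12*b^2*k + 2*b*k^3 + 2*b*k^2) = 10*b^3*k + 10*b^3 + 12*b^2*k^2 + 12*b^2*k + 2*b*k^3 - 6*b*k + k^3 + 3*k^2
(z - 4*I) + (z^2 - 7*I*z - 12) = z^2 + z - 7*I*z - 12 - 4*I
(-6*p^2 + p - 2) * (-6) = 36*p^2 - 6*p + 12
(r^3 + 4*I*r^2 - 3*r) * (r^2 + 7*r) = r^5 + 7*r^4 + 4*I*r^4 - 3*r^3 + 28*I*r^3 - 21*r^2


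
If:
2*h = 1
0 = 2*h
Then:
No Solution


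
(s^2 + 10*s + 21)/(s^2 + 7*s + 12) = (s + 7)/(s + 4)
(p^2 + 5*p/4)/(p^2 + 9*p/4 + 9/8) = 2*p*(4*p + 5)/(8*p^2 + 18*p + 9)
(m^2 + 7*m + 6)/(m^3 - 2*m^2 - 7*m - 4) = (m + 6)/(m^2 - 3*m - 4)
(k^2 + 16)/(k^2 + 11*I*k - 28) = (k - 4*I)/(k + 7*I)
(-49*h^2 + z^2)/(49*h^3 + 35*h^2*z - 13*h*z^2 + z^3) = (7*h + z)/(-7*h^2 - 6*h*z + z^2)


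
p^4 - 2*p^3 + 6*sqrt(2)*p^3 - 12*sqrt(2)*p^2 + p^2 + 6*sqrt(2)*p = p*(p - 1)^2*(p + 6*sqrt(2))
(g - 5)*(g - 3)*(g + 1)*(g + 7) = g^4 - 42*g^2 + 64*g + 105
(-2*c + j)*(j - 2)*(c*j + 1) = -2*c^2*j^2 + 4*c^2*j + c*j^3 - 2*c*j^2 - 2*c*j + 4*c + j^2 - 2*j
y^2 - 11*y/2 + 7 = (y - 7/2)*(y - 2)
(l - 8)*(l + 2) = l^2 - 6*l - 16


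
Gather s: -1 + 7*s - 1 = 7*s - 2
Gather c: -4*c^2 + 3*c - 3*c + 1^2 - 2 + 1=-4*c^2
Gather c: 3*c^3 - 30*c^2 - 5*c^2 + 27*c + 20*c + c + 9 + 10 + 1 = 3*c^3 - 35*c^2 + 48*c + 20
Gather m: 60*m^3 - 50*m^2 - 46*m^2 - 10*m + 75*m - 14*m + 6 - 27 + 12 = 60*m^3 - 96*m^2 + 51*m - 9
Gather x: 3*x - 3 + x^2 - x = x^2 + 2*x - 3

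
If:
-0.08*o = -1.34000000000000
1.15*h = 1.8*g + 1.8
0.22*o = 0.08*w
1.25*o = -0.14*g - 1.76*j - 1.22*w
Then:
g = -12.5714285714286*j - 550.955357142857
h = -19.6770186335404*j - 860.799689440994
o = 16.75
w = 46.06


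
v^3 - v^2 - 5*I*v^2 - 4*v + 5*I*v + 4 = (v - 1)*(v - 4*I)*(v - I)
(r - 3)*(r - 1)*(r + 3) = r^3 - r^2 - 9*r + 9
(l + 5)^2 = l^2 + 10*l + 25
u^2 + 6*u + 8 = (u + 2)*(u + 4)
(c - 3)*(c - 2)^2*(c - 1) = c^4 - 8*c^3 + 23*c^2 - 28*c + 12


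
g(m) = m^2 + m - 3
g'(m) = 2*m + 1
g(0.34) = -2.54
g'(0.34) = 1.68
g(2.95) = 8.65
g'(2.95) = 6.90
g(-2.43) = 0.47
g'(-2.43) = -3.86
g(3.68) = 14.22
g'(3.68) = 8.36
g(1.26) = -0.15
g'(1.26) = 3.52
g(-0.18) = -3.15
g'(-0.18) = 0.64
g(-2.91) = 2.56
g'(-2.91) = -4.82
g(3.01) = 9.07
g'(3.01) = 7.02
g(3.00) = 9.00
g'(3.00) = 7.00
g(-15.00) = 207.00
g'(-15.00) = -29.00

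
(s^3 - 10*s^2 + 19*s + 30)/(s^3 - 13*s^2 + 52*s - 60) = (s + 1)/(s - 2)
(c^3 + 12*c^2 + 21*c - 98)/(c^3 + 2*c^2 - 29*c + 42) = (c + 7)/(c - 3)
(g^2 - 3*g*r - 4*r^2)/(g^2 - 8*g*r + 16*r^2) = (-g - r)/(-g + 4*r)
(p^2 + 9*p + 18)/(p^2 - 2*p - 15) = (p + 6)/(p - 5)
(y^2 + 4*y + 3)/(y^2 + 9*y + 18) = (y + 1)/(y + 6)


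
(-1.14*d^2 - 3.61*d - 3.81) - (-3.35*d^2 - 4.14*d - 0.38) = 2.21*d^2 + 0.53*d - 3.43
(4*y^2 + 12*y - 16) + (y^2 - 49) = 5*y^2 + 12*y - 65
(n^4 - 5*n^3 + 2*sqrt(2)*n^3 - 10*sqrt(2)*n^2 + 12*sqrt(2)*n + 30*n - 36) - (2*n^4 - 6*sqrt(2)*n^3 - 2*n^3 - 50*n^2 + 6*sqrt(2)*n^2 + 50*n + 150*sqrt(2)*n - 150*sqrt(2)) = -n^4 - 3*n^3 + 8*sqrt(2)*n^3 - 16*sqrt(2)*n^2 + 50*n^2 - 138*sqrt(2)*n - 20*n - 36 + 150*sqrt(2)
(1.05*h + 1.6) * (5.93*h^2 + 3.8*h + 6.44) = 6.2265*h^3 + 13.478*h^2 + 12.842*h + 10.304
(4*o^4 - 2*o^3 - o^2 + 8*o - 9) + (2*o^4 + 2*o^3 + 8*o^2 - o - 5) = 6*o^4 + 7*o^2 + 7*o - 14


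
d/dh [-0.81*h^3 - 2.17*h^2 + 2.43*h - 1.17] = -2.43*h^2 - 4.34*h + 2.43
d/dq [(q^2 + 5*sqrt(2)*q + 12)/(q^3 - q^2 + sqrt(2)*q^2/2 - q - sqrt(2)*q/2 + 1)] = 2*((2*q + 5*sqrt(2))*(2*q^3 - 2*q^2 + sqrt(2)*q^2 - 2*q - sqrt(2)*q + 2) + (q^2 + 5*sqrt(2)*q + 12)*(-6*q^2 - 2*sqrt(2)*q + 4*q + sqrt(2) + 2))/(2*q^3 - 2*q^2 + sqrt(2)*q^2 - 2*q - sqrt(2)*q + 2)^2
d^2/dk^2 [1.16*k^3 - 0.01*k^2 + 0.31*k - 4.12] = 6.96*k - 0.02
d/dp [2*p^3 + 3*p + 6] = 6*p^2 + 3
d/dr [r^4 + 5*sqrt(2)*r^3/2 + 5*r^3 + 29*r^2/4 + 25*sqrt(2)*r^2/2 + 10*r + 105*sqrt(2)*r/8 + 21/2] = 4*r^3 + 15*sqrt(2)*r^2/2 + 15*r^2 + 29*r/2 + 25*sqrt(2)*r + 10 + 105*sqrt(2)/8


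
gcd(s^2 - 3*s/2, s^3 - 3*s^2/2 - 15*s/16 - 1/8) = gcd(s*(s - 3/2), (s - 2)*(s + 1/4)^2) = 1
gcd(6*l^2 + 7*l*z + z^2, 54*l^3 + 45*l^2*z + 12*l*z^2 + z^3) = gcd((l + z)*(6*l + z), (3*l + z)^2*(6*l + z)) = 6*l + z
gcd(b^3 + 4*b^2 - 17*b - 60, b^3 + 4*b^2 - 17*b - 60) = b^3 + 4*b^2 - 17*b - 60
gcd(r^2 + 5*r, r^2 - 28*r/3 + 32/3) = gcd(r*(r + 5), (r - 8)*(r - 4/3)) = 1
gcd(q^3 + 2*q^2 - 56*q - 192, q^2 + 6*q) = q + 6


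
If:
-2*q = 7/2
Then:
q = -7/4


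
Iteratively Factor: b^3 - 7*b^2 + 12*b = (b - 3)*(b^2 - 4*b) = (b - 4)*(b - 3)*(b)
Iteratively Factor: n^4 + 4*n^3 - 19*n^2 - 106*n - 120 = (n + 4)*(n^3 - 19*n - 30) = (n + 2)*(n + 4)*(n^2 - 2*n - 15) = (n + 2)*(n + 3)*(n + 4)*(n - 5)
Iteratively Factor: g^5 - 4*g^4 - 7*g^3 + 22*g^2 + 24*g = (g - 3)*(g^4 - g^3 - 10*g^2 - 8*g) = (g - 3)*(g + 2)*(g^3 - 3*g^2 - 4*g) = (g - 3)*(g + 1)*(g + 2)*(g^2 - 4*g) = g*(g - 3)*(g + 1)*(g + 2)*(g - 4)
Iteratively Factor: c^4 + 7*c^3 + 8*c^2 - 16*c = (c - 1)*(c^3 + 8*c^2 + 16*c) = (c - 1)*(c + 4)*(c^2 + 4*c) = c*(c - 1)*(c + 4)*(c + 4)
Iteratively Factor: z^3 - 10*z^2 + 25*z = (z)*(z^2 - 10*z + 25) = z*(z - 5)*(z - 5)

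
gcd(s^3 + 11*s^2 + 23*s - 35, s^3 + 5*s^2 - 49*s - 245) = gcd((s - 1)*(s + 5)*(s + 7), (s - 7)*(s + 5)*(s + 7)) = s^2 + 12*s + 35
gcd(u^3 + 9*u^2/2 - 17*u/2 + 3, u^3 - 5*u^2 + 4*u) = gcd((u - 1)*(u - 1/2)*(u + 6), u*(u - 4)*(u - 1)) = u - 1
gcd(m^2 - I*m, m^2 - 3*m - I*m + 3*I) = m - I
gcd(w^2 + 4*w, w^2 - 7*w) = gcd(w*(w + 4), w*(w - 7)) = w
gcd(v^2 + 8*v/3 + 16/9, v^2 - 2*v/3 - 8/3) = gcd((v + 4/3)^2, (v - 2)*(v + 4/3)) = v + 4/3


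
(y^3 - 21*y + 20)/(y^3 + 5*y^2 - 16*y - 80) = (y - 1)/(y + 4)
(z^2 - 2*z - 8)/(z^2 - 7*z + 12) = (z + 2)/(z - 3)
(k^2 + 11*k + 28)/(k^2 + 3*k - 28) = (k + 4)/(k - 4)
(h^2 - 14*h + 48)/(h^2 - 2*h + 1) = (h^2 - 14*h + 48)/(h^2 - 2*h + 1)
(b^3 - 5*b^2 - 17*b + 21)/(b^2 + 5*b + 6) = (b^2 - 8*b + 7)/(b + 2)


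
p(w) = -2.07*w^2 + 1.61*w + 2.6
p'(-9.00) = 38.87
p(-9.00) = -179.56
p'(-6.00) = 26.45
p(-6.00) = -81.58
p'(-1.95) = 9.68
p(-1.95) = -8.41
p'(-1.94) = 9.64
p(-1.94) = -8.31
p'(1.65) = -5.22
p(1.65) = -0.38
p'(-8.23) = 35.68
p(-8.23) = -150.86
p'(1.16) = -3.19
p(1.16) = 1.68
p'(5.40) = -20.75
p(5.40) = -49.07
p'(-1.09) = 6.12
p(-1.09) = -1.61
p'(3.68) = -13.63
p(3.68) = -19.51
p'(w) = 1.61 - 4.14*w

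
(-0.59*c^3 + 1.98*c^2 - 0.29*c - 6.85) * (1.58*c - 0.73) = -0.9322*c^4 + 3.5591*c^3 - 1.9036*c^2 - 10.6113*c + 5.0005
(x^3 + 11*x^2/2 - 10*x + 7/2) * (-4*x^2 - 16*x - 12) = -4*x^5 - 38*x^4 - 60*x^3 + 80*x^2 + 64*x - 42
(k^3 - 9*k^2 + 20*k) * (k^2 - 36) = k^5 - 9*k^4 - 16*k^3 + 324*k^2 - 720*k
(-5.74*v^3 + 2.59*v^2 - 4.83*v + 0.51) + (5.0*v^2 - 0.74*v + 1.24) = -5.74*v^3 + 7.59*v^2 - 5.57*v + 1.75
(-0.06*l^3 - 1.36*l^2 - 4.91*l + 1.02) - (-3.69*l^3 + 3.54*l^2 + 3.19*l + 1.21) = 3.63*l^3 - 4.9*l^2 - 8.1*l - 0.19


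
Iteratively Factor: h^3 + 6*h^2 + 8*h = (h + 2)*(h^2 + 4*h) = h*(h + 2)*(h + 4)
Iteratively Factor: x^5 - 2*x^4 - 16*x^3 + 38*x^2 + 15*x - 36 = (x - 1)*(x^4 - x^3 - 17*x^2 + 21*x + 36) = (x - 1)*(x + 1)*(x^3 - 2*x^2 - 15*x + 36) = (x - 3)*(x - 1)*(x + 1)*(x^2 + x - 12) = (x - 3)*(x - 1)*(x + 1)*(x + 4)*(x - 3)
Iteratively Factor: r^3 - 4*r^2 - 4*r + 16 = (r + 2)*(r^2 - 6*r + 8) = (r - 2)*(r + 2)*(r - 4)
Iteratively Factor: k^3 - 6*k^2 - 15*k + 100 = (k + 4)*(k^2 - 10*k + 25) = (k - 5)*(k + 4)*(k - 5)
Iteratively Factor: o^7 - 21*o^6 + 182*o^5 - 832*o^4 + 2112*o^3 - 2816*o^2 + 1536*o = (o)*(o^6 - 21*o^5 + 182*o^4 - 832*o^3 + 2112*o^2 - 2816*o + 1536) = o*(o - 4)*(o^5 - 17*o^4 + 114*o^3 - 376*o^2 + 608*o - 384) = o*(o - 4)^2*(o^4 - 13*o^3 + 62*o^2 - 128*o + 96) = o*(o - 4)^2*(o - 3)*(o^3 - 10*o^2 + 32*o - 32) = o*(o - 4)^3*(o - 3)*(o^2 - 6*o + 8) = o*(o - 4)^3*(o - 3)*(o - 2)*(o - 4)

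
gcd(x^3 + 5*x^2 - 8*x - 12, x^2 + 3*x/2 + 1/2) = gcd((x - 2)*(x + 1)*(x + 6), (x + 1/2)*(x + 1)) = x + 1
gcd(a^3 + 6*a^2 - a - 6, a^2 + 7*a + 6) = a^2 + 7*a + 6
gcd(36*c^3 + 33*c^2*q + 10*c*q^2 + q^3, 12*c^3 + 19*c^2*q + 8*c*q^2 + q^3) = 12*c^2 + 7*c*q + q^2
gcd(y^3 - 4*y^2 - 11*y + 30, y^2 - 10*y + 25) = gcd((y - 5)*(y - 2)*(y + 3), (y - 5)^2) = y - 5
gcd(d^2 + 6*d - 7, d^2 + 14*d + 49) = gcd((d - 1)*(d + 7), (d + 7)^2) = d + 7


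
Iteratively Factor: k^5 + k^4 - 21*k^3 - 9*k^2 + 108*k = (k - 3)*(k^4 + 4*k^3 - 9*k^2 - 36*k) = (k - 3)^2*(k^3 + 7*k^2 + 12*k) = (k - 3)^2*(k + 3)*(k^2 + 4*k) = (k - 3)^2*(k + 3)*(k + 4)*(k)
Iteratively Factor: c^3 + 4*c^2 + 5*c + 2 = (c + 1)*(c^2 + 3*c + 2) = (c + 1)*(c + 2)*(c + 1)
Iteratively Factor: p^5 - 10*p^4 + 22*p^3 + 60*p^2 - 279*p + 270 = (p - 3)*(p^4 - 7*p^3 + p^2 + 63*p - 90) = (p - 3)^2*(p^3 - 4*p^2 - 11*p + 30) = (p - 3)^2*(p - 2)*(p^2 - 2*p - 15) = (p - 5)*(p - 3)^2*(p - 2)*(p + 3)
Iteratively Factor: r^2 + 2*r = (r)*(r + 2)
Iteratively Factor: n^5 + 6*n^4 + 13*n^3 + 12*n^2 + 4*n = (n + 1)*(n^4 + 5*n^3 + 8*n^2 + 4*n) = (n + 1)*(n + 2)*(n^3 + 3*n^2 + 2*n) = (n + 1)^2*(n + 2)*(n^2 + 2*n) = (n + 1)^2*(n + 2)^2*(n)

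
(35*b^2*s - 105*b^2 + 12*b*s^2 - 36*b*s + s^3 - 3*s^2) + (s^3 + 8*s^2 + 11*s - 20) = 35*b^2*s - 105*b^2 + 12*b*s^2 - 36*b*s + 2*s^3 + 5*s^2 + 11*s - 20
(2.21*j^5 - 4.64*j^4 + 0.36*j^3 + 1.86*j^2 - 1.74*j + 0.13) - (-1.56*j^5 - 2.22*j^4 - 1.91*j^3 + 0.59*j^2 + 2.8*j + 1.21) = 3.77*j^5 - 2.42*j^4 + 2.27*j^3 + 1.27*j^2 - 4.54*j - 1.08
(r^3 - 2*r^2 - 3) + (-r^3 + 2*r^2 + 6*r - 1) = 6*r - 4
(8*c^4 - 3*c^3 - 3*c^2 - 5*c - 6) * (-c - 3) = -8*c^5 - 21*c^4 + 12*c^3 + 14*c^2 + 21*c + 18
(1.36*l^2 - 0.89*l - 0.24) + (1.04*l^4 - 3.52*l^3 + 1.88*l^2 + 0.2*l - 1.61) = 1.04*l^4 - 3.52*l^3 + 3.24*l^2 - 0.69*l - 1.85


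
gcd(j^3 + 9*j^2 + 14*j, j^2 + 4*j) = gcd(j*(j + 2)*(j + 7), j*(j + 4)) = j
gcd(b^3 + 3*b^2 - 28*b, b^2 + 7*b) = b^2 + 7*b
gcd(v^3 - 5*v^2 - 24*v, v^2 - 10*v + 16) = v - 8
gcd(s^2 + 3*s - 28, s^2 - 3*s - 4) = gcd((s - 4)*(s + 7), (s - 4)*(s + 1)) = s - 4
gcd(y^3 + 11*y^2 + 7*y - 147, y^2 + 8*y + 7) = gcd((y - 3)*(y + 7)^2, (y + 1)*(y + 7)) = y + 7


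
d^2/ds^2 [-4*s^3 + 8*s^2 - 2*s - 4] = 16 - 24*s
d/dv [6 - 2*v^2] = -4*v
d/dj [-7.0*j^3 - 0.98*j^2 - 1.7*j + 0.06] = -21.0*j^2 - 1.96*j - 1.7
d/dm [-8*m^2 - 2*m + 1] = -16*m - 2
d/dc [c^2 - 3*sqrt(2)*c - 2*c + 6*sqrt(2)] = 2*c - 3*sqrt(2) - 2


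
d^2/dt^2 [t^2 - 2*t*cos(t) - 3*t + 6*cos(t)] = 2*t*cos(t) + 4*sin(t) - 6*cos(t) + 2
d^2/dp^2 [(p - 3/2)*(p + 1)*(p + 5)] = 6*p + 9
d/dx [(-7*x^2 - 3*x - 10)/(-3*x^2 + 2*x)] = (-23*x^2 - 60*x + 20)/(x^2*(9*x^2 - 12*x + 4))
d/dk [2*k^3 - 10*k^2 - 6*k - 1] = 6*k^2 - 20*k - 6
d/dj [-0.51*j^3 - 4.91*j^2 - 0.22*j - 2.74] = -1.53*j^2 - 9.82*j - 0.22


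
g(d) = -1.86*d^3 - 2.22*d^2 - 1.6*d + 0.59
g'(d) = -5.58*d^2 - 4.44*d - 1.6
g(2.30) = -37.46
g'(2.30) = -41.33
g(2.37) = -40.43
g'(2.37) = -43.47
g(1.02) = -5.33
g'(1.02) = -11.93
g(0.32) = -0.21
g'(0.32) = -3.59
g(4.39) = -206.58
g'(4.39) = -128.63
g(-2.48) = 19.27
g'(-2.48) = -24.91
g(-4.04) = 93.47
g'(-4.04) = -74.74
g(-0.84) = 1.47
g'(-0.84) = -1.81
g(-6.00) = 332.03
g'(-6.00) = -175.84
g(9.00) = -1549.57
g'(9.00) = -493.54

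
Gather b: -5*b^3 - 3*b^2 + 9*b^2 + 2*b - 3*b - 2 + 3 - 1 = -5*b^3 + 6*b^2 - b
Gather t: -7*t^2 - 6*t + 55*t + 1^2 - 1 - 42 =-7*t^2 + 49*t - 42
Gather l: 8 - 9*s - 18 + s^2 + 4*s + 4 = s^2 - 5*s - 6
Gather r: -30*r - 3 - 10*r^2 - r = -10*r^2 - 31*r - 3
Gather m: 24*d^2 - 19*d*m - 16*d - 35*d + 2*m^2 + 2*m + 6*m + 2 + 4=24*d^2 - 51*d + 2*m^2 + m*(8 - 19*d) + 6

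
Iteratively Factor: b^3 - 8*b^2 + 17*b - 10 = (b - 1)*(b^2 - 7*b + 10) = (b - 5)*(b - 1)*(b - 2)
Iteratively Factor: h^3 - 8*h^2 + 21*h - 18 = (h - 3)*(h^2 - 5*h + 6) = (h - 3)*(h - 2)*(h - 3)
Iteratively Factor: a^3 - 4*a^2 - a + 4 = (a - 1)*(a^2 - 3*a - 4) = (a - 4)*(a - 1)*(a + 1)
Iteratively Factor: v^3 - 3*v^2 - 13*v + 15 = (v + 3)*(v^2 - 6*v + 5) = (v - 5)*(v + 3)*(v - 1)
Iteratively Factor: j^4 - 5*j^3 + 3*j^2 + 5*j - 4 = (j - 1)*(j^3 - 4*j^2 - j + 4) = (j - 4)*(j - 1)*(j^2 - 1) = (j - 4)*(j - 1)^2*(j + 1)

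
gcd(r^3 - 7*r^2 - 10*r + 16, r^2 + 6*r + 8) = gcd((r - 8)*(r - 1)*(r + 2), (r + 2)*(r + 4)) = r + 2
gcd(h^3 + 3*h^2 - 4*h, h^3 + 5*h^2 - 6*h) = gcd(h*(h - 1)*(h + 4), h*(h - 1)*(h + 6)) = h^2 - h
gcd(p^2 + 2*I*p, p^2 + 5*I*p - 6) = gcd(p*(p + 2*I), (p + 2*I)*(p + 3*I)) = p + 2*I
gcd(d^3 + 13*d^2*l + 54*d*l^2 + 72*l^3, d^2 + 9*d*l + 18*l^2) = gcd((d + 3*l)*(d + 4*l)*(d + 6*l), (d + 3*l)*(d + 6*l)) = d^2 + 9*d*l + 18*l^2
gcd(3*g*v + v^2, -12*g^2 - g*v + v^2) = 3*g + v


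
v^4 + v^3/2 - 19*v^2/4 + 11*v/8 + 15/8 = (v - 3/2)*(v - 1)*(v + 1/2)*(v + 5/2)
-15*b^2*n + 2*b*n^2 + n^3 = n*(-3*b + n)*(5*b + n)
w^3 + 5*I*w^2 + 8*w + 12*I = (w - 2*I)*(w + I)*(w + 6*I)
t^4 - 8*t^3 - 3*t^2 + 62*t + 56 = (t - 7)*(t - 4)*(t + 1)*(t + 2)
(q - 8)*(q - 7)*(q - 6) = q^3 - 21*q^2 + 146*q - 336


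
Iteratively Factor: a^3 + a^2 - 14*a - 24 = (a + 2)*(a^2 - a - 12) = (a - 4)*(a + 2)*(a + 3)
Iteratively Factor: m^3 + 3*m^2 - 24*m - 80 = (m - 5)*(m^2 + 8*m + 16) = (m - 5)*(m + 4)*(m + 4)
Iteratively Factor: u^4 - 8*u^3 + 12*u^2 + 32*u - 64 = (u - 4)*(u^3 - 4*u^2 - 4*u + 16) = (u - 4)*(u + 2)*(u^2 - 6*u + 8) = (u - 4)*(u - 2)*(u + 2)*(u - 4)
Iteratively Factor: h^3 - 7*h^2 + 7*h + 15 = (h + 1)*(h^2 - 8*h + 15) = (h - 3)*(h + 1)*(h - 5)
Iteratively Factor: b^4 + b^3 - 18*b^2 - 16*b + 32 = (b - 4)*(b^3 + 5*b^2 + 2*b - 8) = (b - 4)*(b + 4)*(b^2 + b - 2) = (b - 4)*(b + 2)*(b + 4)*(b - 1)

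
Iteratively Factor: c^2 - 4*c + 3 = (c - 3)*(c - 1)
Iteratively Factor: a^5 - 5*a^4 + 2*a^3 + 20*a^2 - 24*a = (a - 3)*(a^4 - 2*a^3 - 4*a^2 + 8*a) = (a - 3)*(a - 2)*(a^3 - 4*a) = a*(a - 3)*(a - 2)*(a^2 - 4) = a*(a - 3)*(a - 2)^2*(a + 2)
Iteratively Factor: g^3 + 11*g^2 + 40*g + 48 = (g + 4)*(g^2 + 7*g + 12) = (g + 4)^2*(g + 3)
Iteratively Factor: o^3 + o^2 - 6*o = (o)*(o^2 + o - 6) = o*(o + 3)*(o - 2)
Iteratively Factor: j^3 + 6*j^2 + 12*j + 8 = (j + 2)*(j^2 + 4*j + 4) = (j + 2)^2*(j + 2)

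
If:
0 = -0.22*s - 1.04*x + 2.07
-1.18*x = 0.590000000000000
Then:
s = 11.77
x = -0.50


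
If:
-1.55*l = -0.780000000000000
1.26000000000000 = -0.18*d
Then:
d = -7.00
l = 0.50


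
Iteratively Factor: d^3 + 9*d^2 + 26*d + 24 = (d + 2)*(d^2 + 7*d + 12) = (d + 2)*(d + 3)*(d + 4)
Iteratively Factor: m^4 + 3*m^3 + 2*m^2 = (m)*(m^3 + 3*m^2 + 2*m) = m^2*(m^2 + 3*m + 2) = m^2*(m + 1)*(m + 2)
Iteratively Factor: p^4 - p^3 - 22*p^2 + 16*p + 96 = (p - 4)*(p^3 + 3*p^2 - 10*p - 24) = (p - 4)*(p + 4)*(p^2 - p - 6) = (p - 4)*(p + 2)*(p + 4)*(p - 3)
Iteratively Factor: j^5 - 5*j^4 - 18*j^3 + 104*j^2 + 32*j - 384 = (j + 4)*(j^4 - 9*j^3 + 18*j^2 + 32*j - 96) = (j - 3)*(j + 4)*(j^3 - 6*j^2 + 32) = (j - 4)*(j - 3)*(j + 4)*(j^2 - 2*j - 8) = (j - 4)^2*(j - 3)*(j + 4)*(j + 2)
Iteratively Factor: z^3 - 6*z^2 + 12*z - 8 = (z - 2)*(z^2 - 4*z + 4) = (z - 2)^2*(z - 2)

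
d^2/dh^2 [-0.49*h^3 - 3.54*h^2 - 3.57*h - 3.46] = -2.94*h - 7.08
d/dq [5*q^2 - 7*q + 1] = 10*q - 7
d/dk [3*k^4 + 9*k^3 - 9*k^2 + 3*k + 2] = 12*k^3 + 27*k^2 - 18*k + 3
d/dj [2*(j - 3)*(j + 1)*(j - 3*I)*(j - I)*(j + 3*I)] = 10*j^4 - 8*j^3*(2 + I) + 12*j^2*(3 + I) - 24*j*(3 + I) - 54 + 36*I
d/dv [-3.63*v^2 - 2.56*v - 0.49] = -7.26*v - 2.56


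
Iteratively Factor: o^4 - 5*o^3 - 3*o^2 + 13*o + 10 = (o + 1)*(o^3 - 6*o^2 + 3*o + 10) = (o - 5)*(o + 1)*(o^2 - o - 2) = (o - 5)*(o - 2)*(o + 1)*(o + 1)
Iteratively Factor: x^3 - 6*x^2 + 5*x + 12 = (x - 3)*(x^2 - 3*x - 4) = (x - 4)*(x - 3)*(x + 1)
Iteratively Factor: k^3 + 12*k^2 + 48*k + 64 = (k + 4)*(k^2 + 8*k + 16) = (k + 4)^2*(k + 4)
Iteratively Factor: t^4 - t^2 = (t + 1)*(t^3 - t^2) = t*(t + 1)*(t^2 - t) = t^2*(t + 1)*(t - 1)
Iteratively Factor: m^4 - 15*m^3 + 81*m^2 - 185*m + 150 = (m - 2)*(m^3 - 13*m^2 + 55*m - 75) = (m - 5)*(m - 2)*(m^2 - 8*m + 15) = (m - 5)^2*(m - 2)*(m - 3)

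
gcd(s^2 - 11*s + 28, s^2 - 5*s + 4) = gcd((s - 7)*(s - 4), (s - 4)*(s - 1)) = s - 4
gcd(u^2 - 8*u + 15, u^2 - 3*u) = u - 3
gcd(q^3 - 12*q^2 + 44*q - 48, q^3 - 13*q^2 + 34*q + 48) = q - 6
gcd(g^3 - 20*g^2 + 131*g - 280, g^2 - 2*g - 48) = g - 8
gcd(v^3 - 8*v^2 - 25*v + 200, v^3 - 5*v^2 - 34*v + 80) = v^2 - 3*v - 40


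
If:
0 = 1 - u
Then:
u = 1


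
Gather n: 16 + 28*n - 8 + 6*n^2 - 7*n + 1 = 6*n^2 + 21*n + 9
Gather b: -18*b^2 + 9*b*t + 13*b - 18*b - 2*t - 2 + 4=-18*b^2 + b*(9*t - 5) - 2*t + 2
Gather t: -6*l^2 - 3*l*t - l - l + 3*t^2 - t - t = -6*l^2 - 2*l + 3*t^2 + t*(-3*l - 2)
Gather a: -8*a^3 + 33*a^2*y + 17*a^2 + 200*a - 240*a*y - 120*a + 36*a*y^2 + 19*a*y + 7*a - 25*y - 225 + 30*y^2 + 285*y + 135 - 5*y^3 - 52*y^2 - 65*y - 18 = -8*a^3 + a^2*(33*y + 17) + a*(36*y^2 - 221*y + 87) - 5*y^3 - 22*y^2 + 195*y - 108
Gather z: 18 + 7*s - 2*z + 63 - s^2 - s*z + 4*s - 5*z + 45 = -s^2 + 11*s + z*(-s - 7) + 126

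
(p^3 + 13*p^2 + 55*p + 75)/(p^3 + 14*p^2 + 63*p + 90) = (p + 5)/(p + 6)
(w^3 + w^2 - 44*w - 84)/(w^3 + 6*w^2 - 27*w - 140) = (w^3 + w^2 - 44*w - 84)/(w^3 + 6*w^2 - 27*w - 140)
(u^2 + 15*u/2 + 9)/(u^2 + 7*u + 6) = (u + 3/2)/(u + 1)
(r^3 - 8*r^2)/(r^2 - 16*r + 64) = r^2/(r - 8)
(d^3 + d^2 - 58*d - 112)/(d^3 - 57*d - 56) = (d + 2)/(d + 1)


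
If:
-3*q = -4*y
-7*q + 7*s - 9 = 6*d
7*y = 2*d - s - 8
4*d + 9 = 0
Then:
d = -9/4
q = -332/175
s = -127/50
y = -249/175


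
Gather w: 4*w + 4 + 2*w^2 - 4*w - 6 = 2*w^2 - 2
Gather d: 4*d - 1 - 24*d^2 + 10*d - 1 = -24*d^2 + 14*d - 2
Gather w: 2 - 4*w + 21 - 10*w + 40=63 - 14*w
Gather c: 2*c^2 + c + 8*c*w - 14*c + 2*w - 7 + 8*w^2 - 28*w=2*c^2 + c*(8*w - 13) + 8*w^2 - 26*w - 7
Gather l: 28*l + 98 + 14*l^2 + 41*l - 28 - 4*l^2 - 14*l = 10*l^2 + 55*l + 70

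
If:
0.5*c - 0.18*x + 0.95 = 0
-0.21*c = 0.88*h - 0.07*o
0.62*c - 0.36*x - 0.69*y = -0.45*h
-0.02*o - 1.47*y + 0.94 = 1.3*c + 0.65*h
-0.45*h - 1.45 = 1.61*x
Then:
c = -2.57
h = 3.44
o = 35.56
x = -1.86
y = 0.91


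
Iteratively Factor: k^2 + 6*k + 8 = (k + 2)*(k + 4)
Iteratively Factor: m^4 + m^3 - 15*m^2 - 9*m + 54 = (m - 2)*(m^3 + 3*m^2 - 9*m - 27) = (m - 2)*(m + 3)*(m^2 - 9) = (m - 2)*(m + 3)^2*(m - 3)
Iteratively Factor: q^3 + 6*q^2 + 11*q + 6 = (q + 2)*(q^2 + 4*q + 3) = (q + 1)*(q + 2)*(q + 3)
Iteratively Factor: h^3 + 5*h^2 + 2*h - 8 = (h + 4)*(h^2 + h - 2) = (h - 1)*(h + 4)*(h + 2)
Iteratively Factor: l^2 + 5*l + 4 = (l + 4)*(l + 1)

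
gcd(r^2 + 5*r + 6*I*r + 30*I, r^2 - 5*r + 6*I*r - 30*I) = r + 6*I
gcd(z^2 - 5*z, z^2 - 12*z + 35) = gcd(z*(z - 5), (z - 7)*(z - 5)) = z - 5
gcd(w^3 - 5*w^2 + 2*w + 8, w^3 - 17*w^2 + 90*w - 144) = 1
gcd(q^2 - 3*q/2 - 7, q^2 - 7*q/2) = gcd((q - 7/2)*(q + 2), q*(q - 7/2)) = q - 7/2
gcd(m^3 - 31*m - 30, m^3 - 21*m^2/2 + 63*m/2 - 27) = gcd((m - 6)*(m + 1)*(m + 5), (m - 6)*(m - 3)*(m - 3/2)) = m - 6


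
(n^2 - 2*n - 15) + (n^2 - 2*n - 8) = 2*n^2 - 4*n - 23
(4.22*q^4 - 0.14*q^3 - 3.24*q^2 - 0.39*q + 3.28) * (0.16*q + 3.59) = 0.6752*q^5 + 15.1274*q^4 - 1.021*q^3 - 11.694*q^2 - 0.8753*q + 11.7752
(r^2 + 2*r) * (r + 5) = r^3 + 7*r^2 + 10*r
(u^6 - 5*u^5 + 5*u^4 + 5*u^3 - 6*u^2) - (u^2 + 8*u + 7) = u^6 - 5*u^5 + 5*u^4 + 5*u^3 - 7*u^2 - 8*u - 7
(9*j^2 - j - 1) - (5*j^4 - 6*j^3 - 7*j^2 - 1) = -5*j^4 + 6*j^3 + 16*j^2 - j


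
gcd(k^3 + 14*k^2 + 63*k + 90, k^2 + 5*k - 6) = k + 6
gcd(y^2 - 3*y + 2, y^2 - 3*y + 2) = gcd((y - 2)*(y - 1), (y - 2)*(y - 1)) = y^2 - 3*y + 2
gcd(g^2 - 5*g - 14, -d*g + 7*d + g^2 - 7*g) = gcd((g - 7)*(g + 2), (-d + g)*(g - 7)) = g - 7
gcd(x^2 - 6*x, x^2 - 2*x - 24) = x - 6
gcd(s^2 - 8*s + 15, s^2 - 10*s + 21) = s - 3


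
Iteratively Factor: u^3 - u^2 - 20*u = (u - 5)*(u^2 + 4*u) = u*(u - 5)*(u + 4)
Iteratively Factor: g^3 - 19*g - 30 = (g + 3)*(g^2 - 3*g - 10) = (g + 2)*(g + 3)*(g - 5)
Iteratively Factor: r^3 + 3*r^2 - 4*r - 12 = (r - 2)*(r^2 + 5*r + 6) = (r - 2)*(r + 2)*(r + 3)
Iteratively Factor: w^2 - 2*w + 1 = (w - 1)*(w - 1)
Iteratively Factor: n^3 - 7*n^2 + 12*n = (n)*(n^2 - 7*n + 12) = n*(n - 3)*(n - 4)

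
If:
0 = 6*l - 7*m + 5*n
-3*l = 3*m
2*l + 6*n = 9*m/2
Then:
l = 0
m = 0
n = 0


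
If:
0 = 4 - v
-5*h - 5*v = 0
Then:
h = -4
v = 4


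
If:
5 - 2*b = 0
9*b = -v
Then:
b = 5/2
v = -45/2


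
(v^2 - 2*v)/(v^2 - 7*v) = (v - 2)/(v - 7)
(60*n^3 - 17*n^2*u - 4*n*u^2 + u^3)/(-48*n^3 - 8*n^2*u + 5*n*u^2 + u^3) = (-5*n + u)/(4*n + u)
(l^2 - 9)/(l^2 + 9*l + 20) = (l^2 - 9)/(l^2 + 9*l + 20)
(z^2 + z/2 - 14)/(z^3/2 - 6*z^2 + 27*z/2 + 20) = (2*z^2 + z - 28)/(z^3 - 12*z^2 + 27*z + 40)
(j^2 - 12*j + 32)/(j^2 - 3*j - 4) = (j - 8)/(j + 1)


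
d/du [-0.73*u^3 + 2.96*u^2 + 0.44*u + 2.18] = -2.19*u^2 + 5.92*u + 0.44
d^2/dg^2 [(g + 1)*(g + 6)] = 2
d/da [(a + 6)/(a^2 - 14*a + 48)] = (a^2 - 14*a - 2*(a - 7)*(a + 6) + 48)/(a^2 - 14*a + 48)^2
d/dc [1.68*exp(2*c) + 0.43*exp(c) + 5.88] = (3.36*exp(c) + 0.43)*exp(c)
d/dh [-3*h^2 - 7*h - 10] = -6*h - 7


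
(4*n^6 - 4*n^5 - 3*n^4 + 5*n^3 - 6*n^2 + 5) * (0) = 0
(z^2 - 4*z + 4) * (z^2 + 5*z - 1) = z^4 + z^3 - 17*z^2 + 24*z - 4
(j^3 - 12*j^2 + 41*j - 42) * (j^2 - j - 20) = j^5 - 13*j^4 + 33*j^3 + 157*j^2 - 778*j + 840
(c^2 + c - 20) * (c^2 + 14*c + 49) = c^4 + 15*c^3 + 43*c^2 - 231*c - 980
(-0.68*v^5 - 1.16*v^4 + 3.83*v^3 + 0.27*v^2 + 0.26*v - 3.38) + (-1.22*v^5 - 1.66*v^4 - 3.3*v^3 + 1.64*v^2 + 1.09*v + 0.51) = -1.9*v^5 - 2.82*v^4 + 0.53*v^3 + 1.91*v^2 + 1.35*v - 2.87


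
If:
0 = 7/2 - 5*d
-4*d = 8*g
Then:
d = 7/10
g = -7/20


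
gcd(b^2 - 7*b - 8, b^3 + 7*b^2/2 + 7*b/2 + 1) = b + 1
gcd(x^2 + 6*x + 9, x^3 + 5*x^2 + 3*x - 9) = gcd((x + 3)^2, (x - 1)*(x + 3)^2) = x^2 + 6*x + 9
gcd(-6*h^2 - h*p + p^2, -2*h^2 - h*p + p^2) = 1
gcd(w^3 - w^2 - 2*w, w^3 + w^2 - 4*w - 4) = w^2 - w - 2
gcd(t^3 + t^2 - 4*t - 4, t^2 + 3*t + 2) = t^2 + 3*t + 2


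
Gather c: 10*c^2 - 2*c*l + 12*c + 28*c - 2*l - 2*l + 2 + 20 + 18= 10*c^2 + c*(40 - 2*l) - 4*l + 40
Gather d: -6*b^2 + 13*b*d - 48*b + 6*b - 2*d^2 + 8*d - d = -6*b^2 - 42*b - 2*d^2 + d*(13*b + 7)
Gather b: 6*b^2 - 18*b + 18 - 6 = 6*b^2 - 18*b + 12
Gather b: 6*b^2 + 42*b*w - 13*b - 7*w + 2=6*b^2 + b*(42*w - 13) - 7*w + 2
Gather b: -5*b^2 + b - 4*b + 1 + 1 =-5*b^2 - 3*b + 2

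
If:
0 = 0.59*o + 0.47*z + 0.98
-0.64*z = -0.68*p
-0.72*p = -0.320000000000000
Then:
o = -2.04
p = 0.44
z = 0.47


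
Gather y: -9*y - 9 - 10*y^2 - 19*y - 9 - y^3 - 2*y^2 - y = -y^3 - 12*y^2 - 29*y - 18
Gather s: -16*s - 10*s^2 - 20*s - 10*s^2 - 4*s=-20*s^2 - 40*s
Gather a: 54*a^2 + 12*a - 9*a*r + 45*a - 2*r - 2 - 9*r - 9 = 54*a^2 + a*(57 - 9*r) - 11*r - 11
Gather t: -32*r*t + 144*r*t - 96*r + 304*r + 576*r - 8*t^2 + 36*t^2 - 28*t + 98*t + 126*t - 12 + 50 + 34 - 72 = 784*r + 28*t^2 + t*(112*r + 196)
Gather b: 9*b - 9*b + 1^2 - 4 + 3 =0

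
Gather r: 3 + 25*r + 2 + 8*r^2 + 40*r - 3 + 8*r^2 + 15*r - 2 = 16*r^2 + 80*r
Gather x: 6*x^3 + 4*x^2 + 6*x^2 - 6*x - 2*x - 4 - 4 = 6*x^3 + 10*x^2 - 8*x - 8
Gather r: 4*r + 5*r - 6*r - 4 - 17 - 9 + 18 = 3*r - 12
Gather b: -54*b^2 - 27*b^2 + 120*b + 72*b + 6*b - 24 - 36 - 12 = -81*b^2 + 198*b - 72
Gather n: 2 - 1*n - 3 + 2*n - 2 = n - 3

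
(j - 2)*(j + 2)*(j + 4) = j^3 + 4*j^2 - 4*j - 16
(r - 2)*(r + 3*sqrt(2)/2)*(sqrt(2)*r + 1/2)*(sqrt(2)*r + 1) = 2*r^4 - 4*r^3 + 9*sqrt(2)*r^3/2 - 9*sqrt(2)*r^2 + 5*r^2 - 10*r + 3*sqrt(2)*r/4 - 3*sqrt(2)/2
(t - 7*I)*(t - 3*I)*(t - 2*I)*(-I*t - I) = -I*t^4 - 12*t^3 - I*t^3 - 12*t^2 + 41*I*t^2 + 42*t + 41*I*t + 42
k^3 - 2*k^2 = k^2*(k - 2)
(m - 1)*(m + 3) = m^2 + 2*m - 3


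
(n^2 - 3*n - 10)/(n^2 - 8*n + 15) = (n + 2)/(n - 3)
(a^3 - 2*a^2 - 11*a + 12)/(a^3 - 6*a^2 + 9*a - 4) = (a + 3)/(a - 1)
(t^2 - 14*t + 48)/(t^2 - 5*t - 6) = (t - 8)/(t + 1)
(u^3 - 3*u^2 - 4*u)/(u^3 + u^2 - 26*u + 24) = u*(u + 1)/(u^2 + 5*u - 6)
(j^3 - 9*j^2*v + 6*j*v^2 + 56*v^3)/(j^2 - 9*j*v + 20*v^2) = (-j^2 + 5*j*v + 14*v^2)/(-j + 5*v)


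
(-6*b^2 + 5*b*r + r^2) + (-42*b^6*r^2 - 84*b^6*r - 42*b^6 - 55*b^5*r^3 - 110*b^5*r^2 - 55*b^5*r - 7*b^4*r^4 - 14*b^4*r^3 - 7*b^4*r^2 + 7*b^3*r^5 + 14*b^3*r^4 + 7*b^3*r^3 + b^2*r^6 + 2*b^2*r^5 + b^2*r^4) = -42*b^6*r^2 - 84*b^6*r - 42*b^6 - 55*b^5*r^3 - 110*b^5*r^2 - 55*b^5*r - 7*b^4*r^4 - 14*b^4*r^3 - 7*b^4*r^2 + 7*b^3*r^5 + 14*b^3*r^4 + 7*b^3*r^3 + b^2*r^6 + 2*b^2*r^5 + b^2*r^4 - 6*b^2 + 5*b*r + r^2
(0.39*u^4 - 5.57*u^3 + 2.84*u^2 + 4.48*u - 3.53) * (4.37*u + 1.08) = 1.7043*u^5 - 23.9197*u^4 + 6.3952*u^3 + 22.6448*u^2 - 10.5877*u - 3.8124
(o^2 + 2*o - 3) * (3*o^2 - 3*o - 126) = 3*o^4 + 3*o^3 - 141*o^2 - 243*o + 378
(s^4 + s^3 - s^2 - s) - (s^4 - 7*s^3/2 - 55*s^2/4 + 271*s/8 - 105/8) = 9*s^3/2 + 51*s^2/4 - 279*s/8 + 105/8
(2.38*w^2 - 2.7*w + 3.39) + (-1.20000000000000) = 2.38*w^2 - 2.7*w + 2.19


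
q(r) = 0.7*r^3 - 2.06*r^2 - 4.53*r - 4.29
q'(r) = 2.1*r^2 - 4.12*r - 4.53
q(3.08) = -17.33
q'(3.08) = 2.70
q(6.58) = 76.14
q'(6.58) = 59.28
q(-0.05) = -4.07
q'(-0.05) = -4.32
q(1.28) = -12.00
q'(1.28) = -6.36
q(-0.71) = -2.36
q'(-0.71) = -0.55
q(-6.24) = -226.31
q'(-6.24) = 102.95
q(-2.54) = -17.55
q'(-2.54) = 19.48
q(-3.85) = -57.33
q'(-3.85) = 42.46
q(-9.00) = -640.68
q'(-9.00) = 202.65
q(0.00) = -4.29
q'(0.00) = -4.53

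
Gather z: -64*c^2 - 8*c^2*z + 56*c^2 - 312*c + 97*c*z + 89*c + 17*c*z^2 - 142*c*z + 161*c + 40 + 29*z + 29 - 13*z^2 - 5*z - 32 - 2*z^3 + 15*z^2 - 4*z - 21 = -8*c^2 - 62*c - 2*z^3 + z^2*(17*c + 2) + z*(-8*c^2 - 45*c + 20) + 16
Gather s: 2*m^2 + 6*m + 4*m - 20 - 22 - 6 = 2*m^2 + 10*m - 48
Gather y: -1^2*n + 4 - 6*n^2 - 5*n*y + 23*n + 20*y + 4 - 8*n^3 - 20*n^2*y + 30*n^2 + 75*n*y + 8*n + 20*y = -8*n^3 + 24*n^2 + 30*n + y*(-20*n^2 + 70*n + 40) + 8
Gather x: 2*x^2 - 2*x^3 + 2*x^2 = -2*x^3 + 4*x^2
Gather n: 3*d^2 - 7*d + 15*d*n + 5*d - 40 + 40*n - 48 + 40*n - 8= 3*d^2 - 2*d + n*(15*d + 80) - 96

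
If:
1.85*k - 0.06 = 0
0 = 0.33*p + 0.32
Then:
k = 0.03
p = -0.97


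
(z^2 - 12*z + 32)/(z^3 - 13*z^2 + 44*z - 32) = 1/(z - 1)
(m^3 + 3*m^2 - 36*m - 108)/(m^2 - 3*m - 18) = m + 6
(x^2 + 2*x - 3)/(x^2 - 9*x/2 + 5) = 2*(x^2 + 2*x - 3)/(2*x^2 - 9*x + 10)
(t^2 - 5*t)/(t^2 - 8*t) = (t - 5)/(t - 8)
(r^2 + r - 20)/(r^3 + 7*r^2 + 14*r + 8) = (r^2 + r - 20)/(r^3 + 7*r^2 + 14*r + 8)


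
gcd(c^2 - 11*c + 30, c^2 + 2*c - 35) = c - 5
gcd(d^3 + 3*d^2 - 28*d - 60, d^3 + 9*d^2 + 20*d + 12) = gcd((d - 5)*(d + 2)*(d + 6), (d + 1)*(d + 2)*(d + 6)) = d^2 + 8*d + 12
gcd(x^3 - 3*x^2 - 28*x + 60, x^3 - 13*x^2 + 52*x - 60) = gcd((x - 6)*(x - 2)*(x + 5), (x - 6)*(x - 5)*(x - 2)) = x^2 - 8*x + 12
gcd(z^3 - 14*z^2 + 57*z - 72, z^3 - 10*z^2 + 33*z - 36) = z^2 - 6*z + 9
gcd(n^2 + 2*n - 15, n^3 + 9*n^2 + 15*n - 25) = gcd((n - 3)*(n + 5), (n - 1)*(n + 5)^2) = n + 5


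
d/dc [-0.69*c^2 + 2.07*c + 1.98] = 2.07 - 1.38*c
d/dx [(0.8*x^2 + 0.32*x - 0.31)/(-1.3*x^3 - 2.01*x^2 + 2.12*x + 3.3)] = (1.04*x^4 + 0.832000000000001*x^3 + 1.1302*x^2 + 4.0338*x + 1.7132)/(1.69*x^6 + 5.226*x^5 - 1.4719*x^4 - 17.1024*x^3 - 8.7716*x^2 + 13.992*x + 10.89)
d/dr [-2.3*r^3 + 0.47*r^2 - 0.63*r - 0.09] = -6.9*r^2 + 0.94*r - 0.63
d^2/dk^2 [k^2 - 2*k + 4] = 2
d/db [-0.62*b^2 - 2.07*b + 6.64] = -1.24*b - 2.07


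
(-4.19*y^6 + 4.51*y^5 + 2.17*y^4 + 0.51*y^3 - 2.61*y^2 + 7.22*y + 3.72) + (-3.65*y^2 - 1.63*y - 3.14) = -4.19*y^6 + 4.51*y^5 + 2.17*y^4 + 0.51*y^3 - 6.26*y^2 + 5.59*y + 0.58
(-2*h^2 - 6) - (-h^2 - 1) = -h^2 - 5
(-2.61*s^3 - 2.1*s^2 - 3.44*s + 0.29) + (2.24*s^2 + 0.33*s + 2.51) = -2.61*s^3 + 0.14*s^2 - 3.11*s + 2.8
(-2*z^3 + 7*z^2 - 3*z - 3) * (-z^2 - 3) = 2*z^5 - 7*z^4 + 9*z^3 - 18*z^2 + 9*z + 9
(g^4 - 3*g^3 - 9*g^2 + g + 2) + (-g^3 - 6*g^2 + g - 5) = g^4 - 4*g^3 - 15*g^2 + 2*g - 3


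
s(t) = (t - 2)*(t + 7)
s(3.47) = 15.39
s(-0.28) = -15.32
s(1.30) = -5.81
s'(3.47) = 11.94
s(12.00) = 190.00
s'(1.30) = 7.60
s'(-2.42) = 0.16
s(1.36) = -5.35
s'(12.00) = 29.00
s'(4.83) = 14.66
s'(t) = 2*t + 5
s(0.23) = -12.80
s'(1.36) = 7.72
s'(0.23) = 5.46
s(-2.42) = -20.24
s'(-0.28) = 4.44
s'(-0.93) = 3.14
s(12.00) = 190.00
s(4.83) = 33.48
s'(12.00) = 29.00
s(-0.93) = -17.79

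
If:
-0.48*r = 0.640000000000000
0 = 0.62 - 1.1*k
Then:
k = 0.56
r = -1.33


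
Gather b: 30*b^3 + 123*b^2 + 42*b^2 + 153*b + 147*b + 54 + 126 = 30*b^3 + 165*b^2 + 300*b + 180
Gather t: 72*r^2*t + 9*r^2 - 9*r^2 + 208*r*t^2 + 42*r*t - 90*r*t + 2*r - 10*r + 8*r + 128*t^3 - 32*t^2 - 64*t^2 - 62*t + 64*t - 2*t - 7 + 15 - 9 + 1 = 128*t^3 + t^2*(208*r - 96) + t*(72*r^2 - 48*r)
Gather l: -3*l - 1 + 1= -3*l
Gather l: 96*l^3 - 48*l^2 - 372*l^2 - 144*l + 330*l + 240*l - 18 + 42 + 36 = 96*l^3 - 420*l^2 + 426*l + 60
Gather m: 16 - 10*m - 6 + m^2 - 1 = m^2 - 10*m + 9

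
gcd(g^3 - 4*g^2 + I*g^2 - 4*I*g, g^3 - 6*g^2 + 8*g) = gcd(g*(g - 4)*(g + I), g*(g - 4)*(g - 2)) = g^2 - 4*g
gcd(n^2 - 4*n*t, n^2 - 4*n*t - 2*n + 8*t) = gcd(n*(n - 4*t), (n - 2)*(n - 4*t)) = -n + 4*t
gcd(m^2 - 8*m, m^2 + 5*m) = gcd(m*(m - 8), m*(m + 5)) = m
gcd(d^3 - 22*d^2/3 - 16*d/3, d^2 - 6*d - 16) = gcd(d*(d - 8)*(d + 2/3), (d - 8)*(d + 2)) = d - 8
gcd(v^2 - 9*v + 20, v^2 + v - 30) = v - 5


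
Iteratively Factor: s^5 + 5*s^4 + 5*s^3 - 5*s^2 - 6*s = (s - 1)*(s^4 + 6*s^3 + 11*s^2 + 6*s) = (s - 1)*(s + 2)*(s^3 + 4*s^2 + 3*s) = (s - 1)*(s + 2)*(s + 3)*(s^2 + s) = s*(s - 1)*(s + 2)*(s + 3)*(s + 1)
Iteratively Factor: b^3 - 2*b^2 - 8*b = (b)*(b^2 - 2*b - 8) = b*(b + 2)*(b - 4)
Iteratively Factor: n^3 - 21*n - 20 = (n + 4)*(n^2 - 4*n - 5) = (n - 5)*(n + 4)*(n + 1)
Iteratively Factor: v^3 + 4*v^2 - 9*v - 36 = (v - 3)*(v^2 + 7*v + 12) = (v - 3)*(v + 4)*(v + 3)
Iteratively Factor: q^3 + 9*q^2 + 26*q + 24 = (q + 4)*(q^2 + 5*q + 6) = (q + 3)*(q + 4)*(q + 2)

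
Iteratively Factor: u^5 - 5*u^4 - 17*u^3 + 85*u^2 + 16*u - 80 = (u - 4)*(u^4 - u^3 - 21*u^2 + u + 20) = (u - 4)*(u - 1)*(u^3 - 21*u - 20) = (u - 5)*(u - 4)*(u - 1)*(u^2 + 5*u + 4) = (u - 5)*(u - 4)*(u - 1)*(u + 4)*(u + 1)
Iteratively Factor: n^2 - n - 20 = (n + 4)*(n - 5)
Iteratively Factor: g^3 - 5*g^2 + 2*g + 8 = (g + 1)*(g^2 - 6*g + 8) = (g - 4)*(g + 1)*(g - 2)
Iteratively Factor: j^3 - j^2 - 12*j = (j - 4)*(j^2 + 3*j) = (j - 4)*(j + 3)*(j)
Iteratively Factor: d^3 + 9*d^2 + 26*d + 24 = (d + 2)*(d^2 + 7*d + 12) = (d + 2)*(d + 4)*(d + 3)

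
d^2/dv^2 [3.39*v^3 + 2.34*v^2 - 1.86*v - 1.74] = 20.34*v + 4.68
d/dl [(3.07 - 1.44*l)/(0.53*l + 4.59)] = (-4.365451*l - 37.806453)/(0.53*l + 4.59)^3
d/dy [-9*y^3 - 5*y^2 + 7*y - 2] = -27*y^2 - 10*y + 7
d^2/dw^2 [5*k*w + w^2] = 2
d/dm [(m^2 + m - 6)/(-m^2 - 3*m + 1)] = (-2*m^2 - 10*m - 17)/(m^4 + 6*m^3 + 7*m^2 - 6*m + 1)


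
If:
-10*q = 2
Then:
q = -1/5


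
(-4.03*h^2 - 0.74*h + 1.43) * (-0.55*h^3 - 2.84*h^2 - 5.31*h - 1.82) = 2.2165*h^5 + 11.8522*h^4 + 22.7144*h^3 + 7.2028*h^2 - 6.2465*h - 2.6026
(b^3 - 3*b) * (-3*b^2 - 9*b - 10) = -3*b^5 - 9*b^4 - b^3 + 27*b^2 + 30*b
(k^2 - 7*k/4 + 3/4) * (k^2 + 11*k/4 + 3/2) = k^4 + k^3 - 41*k^2/16 - 9*k/16 + 9/8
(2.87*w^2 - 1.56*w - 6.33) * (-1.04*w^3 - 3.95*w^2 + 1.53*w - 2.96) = -2.9848*w^5 - 9.7141*w^4 + 17.1363*w^3 + 14.1215*w^2 - 5.0673*w + 18.7368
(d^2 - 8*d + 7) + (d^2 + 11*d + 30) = 2*d^2 + 3*d + 37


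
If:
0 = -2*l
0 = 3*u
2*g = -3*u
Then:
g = 0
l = 0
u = 0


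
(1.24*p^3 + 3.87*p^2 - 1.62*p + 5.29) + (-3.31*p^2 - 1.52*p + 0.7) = 1.24*p^3 + 0.56*p^2 - 3.14*p + 5.99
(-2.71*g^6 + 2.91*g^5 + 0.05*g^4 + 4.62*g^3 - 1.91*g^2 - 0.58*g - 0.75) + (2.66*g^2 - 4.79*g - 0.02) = -2.71*g^6 + 2.91*g^5 + 0.05*g^4 + 4.62*g^3 + 0.75*g^2 - 5.37*g - 0.77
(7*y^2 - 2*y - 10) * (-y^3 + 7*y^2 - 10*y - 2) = -7*y^5 + 51*y^4 - 74*y^3 - 64*y^2 + 104*y + 20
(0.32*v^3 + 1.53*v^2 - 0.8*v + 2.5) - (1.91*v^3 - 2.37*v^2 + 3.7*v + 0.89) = -1.59*v^3 + 3.9*v^2 - 4.5*v + 1.61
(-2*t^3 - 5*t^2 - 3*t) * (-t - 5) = 2*t^4 + 15*t^3 + 28*t^2 + 15*t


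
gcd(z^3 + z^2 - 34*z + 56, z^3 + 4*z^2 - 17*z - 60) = z - 4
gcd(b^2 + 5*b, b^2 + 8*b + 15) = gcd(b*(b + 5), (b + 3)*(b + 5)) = b + 5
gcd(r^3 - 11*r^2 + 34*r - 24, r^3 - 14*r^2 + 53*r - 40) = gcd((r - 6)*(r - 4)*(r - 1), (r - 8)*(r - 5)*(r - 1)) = r - 1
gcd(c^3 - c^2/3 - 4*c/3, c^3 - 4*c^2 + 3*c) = c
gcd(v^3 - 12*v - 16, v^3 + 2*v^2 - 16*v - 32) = v^2 - 2*v - 8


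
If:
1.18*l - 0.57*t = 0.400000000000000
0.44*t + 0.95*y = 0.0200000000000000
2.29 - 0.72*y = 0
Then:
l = -2.96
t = -6.82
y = 3.18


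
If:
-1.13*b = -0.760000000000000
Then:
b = 0.67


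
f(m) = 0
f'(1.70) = 0.00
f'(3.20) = 0.00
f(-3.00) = 0.00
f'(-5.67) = 0.00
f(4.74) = 0.00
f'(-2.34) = 0.00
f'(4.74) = 0.00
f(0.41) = 0.00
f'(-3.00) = 0.00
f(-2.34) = 0.00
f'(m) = 0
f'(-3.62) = 0.00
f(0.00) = 0.00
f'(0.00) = 0.00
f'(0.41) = 0.00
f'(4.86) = 0.00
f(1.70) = 0.00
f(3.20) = 0.00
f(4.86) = 0.00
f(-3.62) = 0.00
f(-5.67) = 0.00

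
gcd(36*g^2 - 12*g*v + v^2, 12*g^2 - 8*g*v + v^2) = -6*g + v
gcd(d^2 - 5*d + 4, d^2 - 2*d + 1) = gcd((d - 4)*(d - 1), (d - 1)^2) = d - 1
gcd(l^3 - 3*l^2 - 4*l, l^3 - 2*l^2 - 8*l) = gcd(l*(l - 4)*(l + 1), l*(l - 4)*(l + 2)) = l^2 - 4*l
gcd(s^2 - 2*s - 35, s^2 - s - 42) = s - 7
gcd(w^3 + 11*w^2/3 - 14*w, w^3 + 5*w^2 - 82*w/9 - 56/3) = w^2 + 11*w/3 - 14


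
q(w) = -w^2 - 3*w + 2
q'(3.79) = -10.58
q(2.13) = -8.93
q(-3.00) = 2.00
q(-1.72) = 4.20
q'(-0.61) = -1.78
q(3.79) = -23.73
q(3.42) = -19.96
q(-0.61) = 3.46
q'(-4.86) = 6.72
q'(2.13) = -7.26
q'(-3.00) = 3.00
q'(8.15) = -19.30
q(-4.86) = -7.04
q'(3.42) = -9.84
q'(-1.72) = 0.44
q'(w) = -2*w - 3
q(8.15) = -88.87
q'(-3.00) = 3.00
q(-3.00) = 2.00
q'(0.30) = -3.60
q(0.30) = 1.01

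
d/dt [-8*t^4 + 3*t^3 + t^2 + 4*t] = -32*t^3 + 9*t^2 + 2*t + 4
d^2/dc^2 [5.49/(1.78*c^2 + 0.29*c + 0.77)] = (-34.789032*c^2 - 5.667876*c + 5.49*(3.56*c + 0.29)*(7.12*c + 0.58) - 15.049188)/(1.78*c^2 + 0.29*c + 0.77)^3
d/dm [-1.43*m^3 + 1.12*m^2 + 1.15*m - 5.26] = -4.29*m^2 + 2.24*m + 1.15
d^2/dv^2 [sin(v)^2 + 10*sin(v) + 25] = -10*sin(v) + 2*cos(2*v)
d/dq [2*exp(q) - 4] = 2*exp(q)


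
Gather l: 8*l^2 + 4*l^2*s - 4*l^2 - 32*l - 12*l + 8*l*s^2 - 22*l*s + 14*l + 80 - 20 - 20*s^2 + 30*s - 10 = l^2*(4*s + 4) + l*(8*s^2 - 22*s - 30) - 20*s^2 + 30*s + 50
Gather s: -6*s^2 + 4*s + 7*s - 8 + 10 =-6*s^2 + 11*s + 2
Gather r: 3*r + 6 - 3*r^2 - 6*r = -3*r^2 - 3*r + 6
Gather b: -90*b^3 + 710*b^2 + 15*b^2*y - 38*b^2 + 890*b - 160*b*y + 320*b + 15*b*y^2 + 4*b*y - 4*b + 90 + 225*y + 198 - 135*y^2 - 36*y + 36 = -90*b^3 + b^2*(15*y + 672) + b*(15*y^2 - 156*y + 1206) - 135*y^2 + 189*y + 324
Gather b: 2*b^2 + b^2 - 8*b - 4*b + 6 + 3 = 3*b^2 - 12*b + 9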